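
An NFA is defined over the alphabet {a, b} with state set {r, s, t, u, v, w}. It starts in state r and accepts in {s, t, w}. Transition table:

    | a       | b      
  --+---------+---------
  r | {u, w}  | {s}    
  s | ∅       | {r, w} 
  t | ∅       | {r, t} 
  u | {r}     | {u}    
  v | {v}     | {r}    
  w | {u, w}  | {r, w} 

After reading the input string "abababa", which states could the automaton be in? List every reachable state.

Start in {r}.
Read 'a': {r} → {u, w}.
Read 'b': {u, w} → {r, u, w}.
Read 'a': {r, u, w} → {r, u, w}.
Read 'b': {r, u, w} → {r, s, u, w}.
Read 'a': {r, s, u, w} → {r, u, w}.
Read 'b': {r, u, w} → {r, s, u, w}.
Read 'a': {r, s, u, w} → {r, u, w}.

{r, u, w}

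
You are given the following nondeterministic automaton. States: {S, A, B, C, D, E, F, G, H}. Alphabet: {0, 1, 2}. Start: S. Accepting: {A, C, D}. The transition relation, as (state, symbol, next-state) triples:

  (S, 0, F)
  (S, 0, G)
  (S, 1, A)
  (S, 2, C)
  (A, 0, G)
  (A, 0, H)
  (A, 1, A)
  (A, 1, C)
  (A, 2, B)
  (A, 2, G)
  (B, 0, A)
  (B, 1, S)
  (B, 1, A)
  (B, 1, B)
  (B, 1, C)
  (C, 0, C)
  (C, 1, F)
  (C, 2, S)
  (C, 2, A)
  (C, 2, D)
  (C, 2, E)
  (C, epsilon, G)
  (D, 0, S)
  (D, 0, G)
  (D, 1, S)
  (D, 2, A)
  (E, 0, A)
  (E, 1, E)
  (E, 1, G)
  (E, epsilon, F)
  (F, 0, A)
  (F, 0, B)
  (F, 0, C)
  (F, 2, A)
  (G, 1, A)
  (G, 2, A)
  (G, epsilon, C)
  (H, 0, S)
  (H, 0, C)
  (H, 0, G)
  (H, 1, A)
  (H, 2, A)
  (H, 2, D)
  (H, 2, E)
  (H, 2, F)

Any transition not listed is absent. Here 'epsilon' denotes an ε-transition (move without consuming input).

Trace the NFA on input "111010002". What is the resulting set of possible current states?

{S, A, B, C, D, E, F, G}

Start in {S}.
Read '1': {S} → {A}.
Read '1': {A} → {A, C, G}.
Read '1': {A, C, G} → {A, C, F, G}.
Read '0': {A, C, F, G} → {A, B, C, G, H}.
Read '1': {A, B, C, G, H} → {S, A, B, C, F, G}.
Read '0': {S, A, B, C, F, G} → {A, B, C, F, G, H}.
Read '0': {A, B, C, F, G, H} → {S, A, B, C, G, H}.
Read '0': {S, A, B, C, G, H} → {S, A, C, F, G, H}.
Read '2': {S, A, C, F, G, H} → {S, A, B, C, D, E, F, G}.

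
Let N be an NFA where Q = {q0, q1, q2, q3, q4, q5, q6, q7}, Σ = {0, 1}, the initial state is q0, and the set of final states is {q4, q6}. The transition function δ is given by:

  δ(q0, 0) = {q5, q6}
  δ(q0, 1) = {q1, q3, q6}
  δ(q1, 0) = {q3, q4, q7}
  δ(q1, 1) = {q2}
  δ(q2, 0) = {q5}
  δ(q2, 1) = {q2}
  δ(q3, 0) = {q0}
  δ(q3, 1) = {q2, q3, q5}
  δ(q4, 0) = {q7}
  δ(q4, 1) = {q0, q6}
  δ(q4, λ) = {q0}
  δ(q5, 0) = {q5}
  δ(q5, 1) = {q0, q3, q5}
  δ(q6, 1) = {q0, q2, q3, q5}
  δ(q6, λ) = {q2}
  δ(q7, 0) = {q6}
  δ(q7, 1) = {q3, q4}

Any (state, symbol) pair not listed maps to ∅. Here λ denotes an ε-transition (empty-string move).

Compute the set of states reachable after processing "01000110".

Start in {q0}.
Read '0': {q0} → {q2, q5, q6}.
Read '1': {q2, q5, q6} → {q0, q2, q3, q5}.
Read '0': {q0, q2, q3, q5} → {q0, q2, q5, q6}.
Read '0': {q0, q2, q5, q6} → {q2, q5, q6}.
Read '0': {q2, q5, q6} → {q5}.
Read '1': {q5} → {q0, q3, q5}.
Read '1': {q0, q3, q5} → {q0, q1, q2, q3, q5, q6}.
Read '0': {q0, q1, q2, q3, q5, q6} → {q0, q2, q3, q4, q5, q6, q7}.

{q0, q2, q3, q4, q5, q6, q7}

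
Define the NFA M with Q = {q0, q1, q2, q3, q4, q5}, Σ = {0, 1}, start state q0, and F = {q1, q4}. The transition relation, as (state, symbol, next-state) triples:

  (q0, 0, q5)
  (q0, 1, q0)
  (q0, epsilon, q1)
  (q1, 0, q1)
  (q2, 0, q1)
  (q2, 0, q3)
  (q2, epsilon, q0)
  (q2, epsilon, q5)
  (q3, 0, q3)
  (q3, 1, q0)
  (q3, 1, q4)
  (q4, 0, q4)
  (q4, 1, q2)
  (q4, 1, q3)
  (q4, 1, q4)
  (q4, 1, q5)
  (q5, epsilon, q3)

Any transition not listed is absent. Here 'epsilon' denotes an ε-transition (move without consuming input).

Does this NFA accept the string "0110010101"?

Yes

Start: ε-closure({q0}) = {q0, q1}.
Read '0': q0→{q5}, q1→{q1}; union {q1, q5}; ε-closure = {q1, q3, q5}.
Read '1': q1→∅, q3→{q0, q4}, q5→∅; union {q0, q4}; ε-closure = {q0, q1, q4}.
Read '1': q0→{q0}, q1→∅, q4→{q2, q3, q4, q5}; union {q0, q2, q3, q4, q5}; ε-closure = {q0, q1, q2, q3, q4, q5}.
Read '0': q0→{q5}, q1→{q1}, q2→{q1, q3}, q3→{q3}, q4→{q4}, q5→∅; now {q1, q3, q4, q5}.
Read '0': q1→{q1}, q3→{q3}, q4→{q4}, q5→∅; now {q1, q3, q4}.
Read '1': q1→∅, q3→{q0, q4}, q4→{q2, q3, q4, q5}; union {q0, q2, q3, q4, q5}; ε-closure = {q0, q1, q2, q3, q4, q5}.
Read '0': q0→{q5}, q1→{q1}, q2→{q1, q3}, q3→{q3}, q4→{q4}, q5→∅; now {q1, q3, q4, q5}.
Read '1': q1→∅, q3→{q0, q4}, q4→{q2, q3, q4, q5}, q5→∅; union {q0, q2, q3, q4, q5}; ε-closure = {q0, q1, q2, q3, q4, q5}.
Read '0': q0→{q5}, q1→{q1}, q2→{q1, q3}, q3→{q3}, q4→{q4}, q5→∅; now {q1, q3, q4, q5}.
Read '1': q1→∅, q3→{q0, q4}, q4→{q2, q3, q4, q5}, q5→∅; union {q0, q2, q3, q4, q5}; ε-closure = {q0, q1, q2, q3, q4, q5}.
The final set {q0, q1, q2, q3, q4, q5} contains the accepting states q1, q4.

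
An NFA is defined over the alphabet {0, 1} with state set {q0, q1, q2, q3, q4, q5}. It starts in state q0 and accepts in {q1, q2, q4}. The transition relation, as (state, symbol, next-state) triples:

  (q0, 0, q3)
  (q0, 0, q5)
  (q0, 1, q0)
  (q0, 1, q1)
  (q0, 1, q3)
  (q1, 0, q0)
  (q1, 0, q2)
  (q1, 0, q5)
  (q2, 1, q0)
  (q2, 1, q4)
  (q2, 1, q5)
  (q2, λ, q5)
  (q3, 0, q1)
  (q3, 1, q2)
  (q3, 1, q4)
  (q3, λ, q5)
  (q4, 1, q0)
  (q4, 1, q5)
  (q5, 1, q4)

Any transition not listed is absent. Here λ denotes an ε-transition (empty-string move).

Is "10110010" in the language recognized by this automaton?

Start in {q0}.
Read '1': q0→{q0, q1, q3}; union {q0, q1, q3}; ε-closure = {q0, q1, q3, q5}.
Read '0': q0→{q3, q5}, q1→{q0, q2, q5}, q3→{q1}, q5→∅; now {q0, q1, q2, q3, q5}.
Read '1': q0→{q0, q1, q3}, q1→∅, q2→{q0, q4, q5}, q3→{q2, q4}, q5→{q4}; now {q0, q1, q2, q3, q4, q5}.
Read '1': q0→{q0, q1, q3}, q1→∅, q2→{q0, q4, q5}, q3→{q2, q4}, q4→{q0, q5}, q5→{q4}; now {q0, q1, q2, q3, q4, q5}.
Read '0': q0→{q3, q5}, q1→{q0, q2, q5}, q2→∅, q3→{q1}, q4→∅, q5→∅; now {q0, q1, q2, q3, q5}.
Read '0': q0→{q3, q5}, q1→{q0, q2, q5}, q2→∅, q3→{q1}, q5→∅; now {q0, q1, q2, q3, q5}.
Read '1': q0→{q0, q1, q3}, q1→∅, q2→{q0, q4, q5}, q3→{q2, q4}, q5→{q4}; now {q0, q1, q2, q3, q4, q5}.
Read '0': q0→{q3, q5}, q1→{q0, q2, q5}, q2→∅, q3→{q1}, q4→∅, q5→∅; now {q0, q1, q2, q3, q5}.
The final set {q0, q1, q2, q3, q5} contains the accepting states q1, q2.

Yes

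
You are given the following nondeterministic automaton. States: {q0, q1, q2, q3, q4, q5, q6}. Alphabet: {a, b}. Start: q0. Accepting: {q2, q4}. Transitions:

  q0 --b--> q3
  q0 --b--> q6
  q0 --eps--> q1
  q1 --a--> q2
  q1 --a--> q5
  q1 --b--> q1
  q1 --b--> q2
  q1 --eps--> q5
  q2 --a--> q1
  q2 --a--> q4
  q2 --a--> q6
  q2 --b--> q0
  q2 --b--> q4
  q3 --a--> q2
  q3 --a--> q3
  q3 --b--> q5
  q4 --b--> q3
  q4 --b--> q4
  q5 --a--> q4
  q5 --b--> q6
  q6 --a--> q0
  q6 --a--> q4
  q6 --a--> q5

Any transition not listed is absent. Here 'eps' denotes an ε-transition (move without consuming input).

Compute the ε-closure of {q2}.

{q2}

Begin with {q2}.
No ε-moves leave this set, so the closure equals the set itself.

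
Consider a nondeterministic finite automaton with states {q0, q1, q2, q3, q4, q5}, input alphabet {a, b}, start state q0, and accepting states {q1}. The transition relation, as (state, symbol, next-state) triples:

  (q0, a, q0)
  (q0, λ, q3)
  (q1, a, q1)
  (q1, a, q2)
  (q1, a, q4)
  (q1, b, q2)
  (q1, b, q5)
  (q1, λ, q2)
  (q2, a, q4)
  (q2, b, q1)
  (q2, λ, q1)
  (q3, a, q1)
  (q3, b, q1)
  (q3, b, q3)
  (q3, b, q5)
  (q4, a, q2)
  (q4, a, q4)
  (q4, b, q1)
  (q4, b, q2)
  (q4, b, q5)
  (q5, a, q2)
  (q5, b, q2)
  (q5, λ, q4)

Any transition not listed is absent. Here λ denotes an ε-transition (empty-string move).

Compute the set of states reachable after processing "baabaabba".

{q1, q2, q4}

Start: ε-closure({q0}) = {q0, q3}.
Read 'b': q0→∅, q3→{q1, q3, q5}; union {q1, q3, q5}; ε-closure = {q1, q2, q3, q4, q5}.
Read 'a': q1→{q1, q2, q4}, q2→{q4}, q3→{q1}, q4→{q2, q4}, q5→{q2}; now {q1, q2, q4}.
Read 'a': q1→{q1, q2, q4}, q2→{q4}, q4→{q2, q4}; now {q1, q2, q4}.
Read 'b': q1→{q2, q5}, q2→{q1}, q4→{q1, q2, q5}; union {q1, q2, q5}; ε-closure = {q1, q2, q4, q5}.
Read 'a': q1→{q1, q2, q4}, q2→{q4}, q4→{q2, q4}, q5→{q2}; now {q1, q2, q4}.
Read 'a': q1→{q1, q2, q4}, q2→{q4}, q4→{q2, q4}; now {q1, q2, q4}.
Read 'b': q1→{q2, q5}, q2→{q1}, q4→{q1, q2, q5}; union {q1, q2, q5}; ε-closure = {q1, q2, q4, q5}.
Read 'b': q1→{q2, q5}, q2→{q1}, q4→{q1, q2, q5}, q5→{q2}; union {q1, q2, q5}; ε-closure = {q1, q2, q4, q5}.
Read 'a': q1→{q1, q2, q4}, q2→{q4}, q4→{q2, q4}, q5→{q2}; now {q1, q2, q4}.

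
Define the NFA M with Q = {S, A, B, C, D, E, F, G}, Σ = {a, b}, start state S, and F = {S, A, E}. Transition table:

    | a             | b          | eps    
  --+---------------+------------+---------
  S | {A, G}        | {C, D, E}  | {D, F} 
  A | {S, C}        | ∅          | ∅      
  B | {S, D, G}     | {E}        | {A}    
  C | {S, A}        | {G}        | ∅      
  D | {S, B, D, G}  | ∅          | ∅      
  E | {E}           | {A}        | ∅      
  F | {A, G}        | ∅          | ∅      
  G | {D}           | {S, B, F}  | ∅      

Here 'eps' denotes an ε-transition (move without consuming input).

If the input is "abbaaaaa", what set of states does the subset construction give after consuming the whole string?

Start: ε-closure({S}) = {S, D, F}.
Read 'a': {S, D, F} → {S, A, B, D, F, G}.
Read 'b': {S, A, B, D, F, G} → {S, A, B, C, D, E, F}.
Read 'b': {S, A, B, C, D, E, F} → {A, C, D, E, G}.
Read 'a': {A, C, D, E, G} → {S, A, B, C, D, E, F, G}.
Read 'a': {S, A, B, C, D, E, F, G} → {S, A, B, C, D, E, F, G}.
Read 'a': {S, A, B, C, D, E, F, G} → {S, A, B, C, D, E, F, G}.
Read 'a': {S, A, B, C, D, E, F, G} → {S, A, B, C, D, E, F, G}.
Read 'a': {S, A, B, C, D, E, F, G} → {S, A, B, C, D, E, F, G}.

{S, A, B, C, D, E, F, G}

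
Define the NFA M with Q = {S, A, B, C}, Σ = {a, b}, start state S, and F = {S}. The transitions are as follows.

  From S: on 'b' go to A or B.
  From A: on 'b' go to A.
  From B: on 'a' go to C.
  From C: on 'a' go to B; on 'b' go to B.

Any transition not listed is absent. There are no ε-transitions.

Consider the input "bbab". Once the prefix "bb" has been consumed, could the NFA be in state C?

Start in {S}.
Read 'b': {S} → {A, B}.
Read 'b': {A, B} → {A}.
State C is not in {A}.

No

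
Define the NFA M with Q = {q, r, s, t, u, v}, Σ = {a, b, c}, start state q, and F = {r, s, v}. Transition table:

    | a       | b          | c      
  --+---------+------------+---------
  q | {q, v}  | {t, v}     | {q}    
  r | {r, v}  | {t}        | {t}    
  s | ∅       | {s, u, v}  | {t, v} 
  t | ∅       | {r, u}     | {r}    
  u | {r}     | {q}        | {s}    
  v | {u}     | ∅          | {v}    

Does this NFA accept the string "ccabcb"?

Start in {q}.
Read 'c': {q} → {q}.
Read 'c': {q} → {q}.
Read 'a': {q} → {q, v}.
Read 'b': {q, v} → {t, v}.
Read 'c': {t, v} → {r, v}.
Read 'b': {r, v} → {t}.
The final set {t} contains no accepting state.

No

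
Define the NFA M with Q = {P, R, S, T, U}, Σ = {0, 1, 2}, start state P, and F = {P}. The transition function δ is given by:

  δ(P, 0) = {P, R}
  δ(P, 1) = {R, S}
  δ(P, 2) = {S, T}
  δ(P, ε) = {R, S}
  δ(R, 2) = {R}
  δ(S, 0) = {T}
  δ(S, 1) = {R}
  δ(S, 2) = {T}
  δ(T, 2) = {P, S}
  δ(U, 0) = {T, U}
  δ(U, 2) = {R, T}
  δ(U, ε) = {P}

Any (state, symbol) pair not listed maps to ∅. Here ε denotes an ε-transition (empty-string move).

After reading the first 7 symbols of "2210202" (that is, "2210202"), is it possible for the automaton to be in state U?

No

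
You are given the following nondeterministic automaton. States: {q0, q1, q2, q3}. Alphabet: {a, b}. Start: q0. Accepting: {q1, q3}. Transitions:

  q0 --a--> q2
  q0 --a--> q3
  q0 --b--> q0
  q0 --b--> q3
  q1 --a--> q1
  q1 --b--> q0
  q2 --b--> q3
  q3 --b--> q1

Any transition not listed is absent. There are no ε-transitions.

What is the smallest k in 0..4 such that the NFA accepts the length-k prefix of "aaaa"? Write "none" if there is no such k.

Start in {q0}.
Read 'a': q0→{q2, q3}; now {q2, q3}.
None of the earlier sets intersect F, but {q2, q3} does.

1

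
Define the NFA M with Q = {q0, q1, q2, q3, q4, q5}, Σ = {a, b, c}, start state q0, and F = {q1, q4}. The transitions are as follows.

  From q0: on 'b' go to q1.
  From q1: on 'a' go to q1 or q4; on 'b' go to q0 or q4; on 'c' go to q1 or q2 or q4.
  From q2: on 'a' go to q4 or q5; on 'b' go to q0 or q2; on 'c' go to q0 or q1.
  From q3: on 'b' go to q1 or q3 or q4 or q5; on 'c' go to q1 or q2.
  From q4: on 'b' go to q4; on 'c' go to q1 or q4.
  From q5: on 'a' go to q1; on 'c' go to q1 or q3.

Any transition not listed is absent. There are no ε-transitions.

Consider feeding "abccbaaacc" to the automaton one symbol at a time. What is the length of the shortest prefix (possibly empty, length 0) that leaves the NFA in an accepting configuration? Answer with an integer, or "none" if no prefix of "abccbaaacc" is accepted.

none

Start in {q0}.
Read 'a': q0→∅; now ∅.
The set is empty and remains empty for the remaining 9 symbols.
No reachable set along the way intersects F.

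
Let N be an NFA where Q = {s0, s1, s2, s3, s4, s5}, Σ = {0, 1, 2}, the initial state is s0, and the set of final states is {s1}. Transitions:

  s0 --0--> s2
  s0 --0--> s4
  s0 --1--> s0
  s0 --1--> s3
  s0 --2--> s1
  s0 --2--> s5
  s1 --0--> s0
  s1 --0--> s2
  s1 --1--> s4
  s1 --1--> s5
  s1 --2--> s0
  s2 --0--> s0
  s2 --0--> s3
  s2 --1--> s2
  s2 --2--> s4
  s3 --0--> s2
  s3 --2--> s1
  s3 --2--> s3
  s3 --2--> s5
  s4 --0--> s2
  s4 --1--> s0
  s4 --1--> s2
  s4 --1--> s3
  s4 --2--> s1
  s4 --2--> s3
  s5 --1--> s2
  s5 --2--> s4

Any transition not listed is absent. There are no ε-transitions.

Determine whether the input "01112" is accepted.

Yes

Start in {s0}.
Read '0': {s0} → {s2, s4}.
Read '1': {s2, s4} → {s0, s2, s3}.
Read '1': {s0, s2, s3} → {s0, s2, s3}.
Read '1': {s0, s2, s3} → {s0, s2, s3}.
Read '2': {s0, s2, s3} → {s1, s3, s4, s5}.
The final set {s1, s3, s4, s5} contains the accepting state s1.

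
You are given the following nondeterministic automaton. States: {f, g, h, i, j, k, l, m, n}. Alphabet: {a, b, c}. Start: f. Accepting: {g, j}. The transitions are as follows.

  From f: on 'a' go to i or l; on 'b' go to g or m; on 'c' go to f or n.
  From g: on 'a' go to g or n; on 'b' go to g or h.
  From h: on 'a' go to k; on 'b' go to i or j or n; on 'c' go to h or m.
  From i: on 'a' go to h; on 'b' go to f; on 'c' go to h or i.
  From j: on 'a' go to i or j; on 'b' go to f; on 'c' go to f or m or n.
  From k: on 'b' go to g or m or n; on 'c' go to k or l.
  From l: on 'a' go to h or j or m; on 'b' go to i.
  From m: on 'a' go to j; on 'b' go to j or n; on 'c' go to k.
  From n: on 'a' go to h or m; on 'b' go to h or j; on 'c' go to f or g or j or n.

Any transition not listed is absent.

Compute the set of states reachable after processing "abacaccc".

Start in {f}.
Read 'a': {f} → {i, l}.
Read 'b': {i, l} → {f, i}.
Read 'a': {f, i} → {h, i, l}.
Read 'c': {h, i, l} → {h, i, m}.
Read 'a': {h, i, m} → {h, j, k}.
Read 'c': {h, j, k} → {f, h, k, l, m, n}.
Read 'c': {f, h, k, l, m, n} → {f, g, h, j, k, l, m, n}.
Read 'c': {f, g, h, j, k, l, m, n} → {f, g, h, j, k, l, m, n}.

{f, g, h, j, k, l, m, n}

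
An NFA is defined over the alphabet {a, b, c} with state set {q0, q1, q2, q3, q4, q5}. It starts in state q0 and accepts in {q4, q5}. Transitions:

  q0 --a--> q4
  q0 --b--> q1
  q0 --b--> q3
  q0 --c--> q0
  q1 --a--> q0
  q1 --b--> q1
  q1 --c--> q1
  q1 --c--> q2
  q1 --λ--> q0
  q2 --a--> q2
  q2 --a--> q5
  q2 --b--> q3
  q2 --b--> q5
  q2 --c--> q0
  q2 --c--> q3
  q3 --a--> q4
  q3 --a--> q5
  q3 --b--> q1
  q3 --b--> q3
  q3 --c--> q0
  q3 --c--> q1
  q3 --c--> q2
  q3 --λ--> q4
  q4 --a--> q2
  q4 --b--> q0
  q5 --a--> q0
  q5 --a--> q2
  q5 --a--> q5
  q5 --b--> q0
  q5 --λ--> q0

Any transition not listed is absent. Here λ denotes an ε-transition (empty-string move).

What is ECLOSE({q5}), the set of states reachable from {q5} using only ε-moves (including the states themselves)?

Begin with {q5}.
ε-move q5 → q0; add q0.

{q0, q5}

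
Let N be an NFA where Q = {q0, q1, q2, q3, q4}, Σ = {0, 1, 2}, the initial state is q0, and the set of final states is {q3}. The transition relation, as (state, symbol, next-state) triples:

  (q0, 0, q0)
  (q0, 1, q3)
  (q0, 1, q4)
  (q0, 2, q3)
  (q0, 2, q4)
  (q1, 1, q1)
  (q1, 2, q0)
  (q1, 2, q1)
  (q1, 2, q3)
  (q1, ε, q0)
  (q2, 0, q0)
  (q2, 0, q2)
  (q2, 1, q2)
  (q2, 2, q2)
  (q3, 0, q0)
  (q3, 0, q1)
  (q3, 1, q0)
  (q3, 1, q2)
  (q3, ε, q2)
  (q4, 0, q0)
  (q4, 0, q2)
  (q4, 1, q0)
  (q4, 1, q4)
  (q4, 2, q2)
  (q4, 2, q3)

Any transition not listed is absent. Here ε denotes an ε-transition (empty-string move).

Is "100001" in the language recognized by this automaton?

Start in {q0}.
Read '1': {q0} → {q2, q3, q4}.
Read '0': {q2, q3, q4} → {q0, q1, q2}.
Read '0': {q0, q1, q2} → {q0, q2}.
Read '0': {q0, q2} → {q0, q2}.
Read '0': {q0, q2} → {q0, q2}.
Read '1': {q0, q2} → {q2, q3, q4}.
The final set {q2, q3, q4} contains the accepting state q3.

Yes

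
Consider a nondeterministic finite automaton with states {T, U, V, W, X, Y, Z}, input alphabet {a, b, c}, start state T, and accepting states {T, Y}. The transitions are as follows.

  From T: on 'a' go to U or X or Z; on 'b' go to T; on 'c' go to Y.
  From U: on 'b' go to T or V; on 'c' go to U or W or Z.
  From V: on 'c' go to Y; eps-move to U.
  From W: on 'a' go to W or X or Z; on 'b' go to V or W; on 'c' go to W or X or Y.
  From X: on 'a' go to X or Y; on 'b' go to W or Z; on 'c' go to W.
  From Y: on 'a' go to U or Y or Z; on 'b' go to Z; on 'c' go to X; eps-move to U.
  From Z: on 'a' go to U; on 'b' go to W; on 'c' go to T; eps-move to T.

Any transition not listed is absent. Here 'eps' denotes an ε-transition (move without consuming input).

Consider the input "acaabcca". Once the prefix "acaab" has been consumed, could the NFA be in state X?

Start in {T}.
Read 'a': T→{U, X, Z}; union {U, X, Z}; ε-closure = {T, U, X, Z}.
Read 'c': T→{Y}, U→{U, W, Z}, X→{W}, Z→{T}; now {T, U, W, Y, Z}.
Read 'a': T→{U, X, Z}, U→∅, W→{W, X, Z}, Y→{U, Y, Z}, Z→{U}; union {U, W, X, Y, Z}; ε-closure = {T, U, W, X, Y, Z}.
Read 'a': T→{U, X, Z}, U→∅, W→{W, X, Z}, X→{X, Y}, Y→{U, Y, Z}, Z→{U}; union {U, W, X, Y, Z}; ε-closure = {T, U, W, X, Y, Z}.
Read 'b': T→{T}, U→{T, V}, W→{V, W}, X→{W, Z}, Y→{Z}, Z→{W}; union {T, V, W, Z}; ε-closure = {T, U, V, W, Z}.
State X is not in {T, U, V, W, Z}.

No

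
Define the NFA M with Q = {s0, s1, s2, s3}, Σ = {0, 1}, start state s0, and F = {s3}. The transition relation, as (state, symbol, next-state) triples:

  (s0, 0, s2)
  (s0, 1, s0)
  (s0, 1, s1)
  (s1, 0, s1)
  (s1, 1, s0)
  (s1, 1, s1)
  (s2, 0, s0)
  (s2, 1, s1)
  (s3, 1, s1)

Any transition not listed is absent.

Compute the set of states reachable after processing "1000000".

{s0, s1}

Start in {s0}.
Read '1': {s0} → {s0, s1}.
Read '0': {s0, s1} → {s1, s2}.
Read '0': {s1, s2} → {s0, s1}.
Read '0': {s0, s1} → {s1, s2}.
Read '0': {s1, s2} → {s0, s1}.
Read '0': {s0, s1} → {s1, s2}.
Read '0': {s1, s2} → {s0, s1}.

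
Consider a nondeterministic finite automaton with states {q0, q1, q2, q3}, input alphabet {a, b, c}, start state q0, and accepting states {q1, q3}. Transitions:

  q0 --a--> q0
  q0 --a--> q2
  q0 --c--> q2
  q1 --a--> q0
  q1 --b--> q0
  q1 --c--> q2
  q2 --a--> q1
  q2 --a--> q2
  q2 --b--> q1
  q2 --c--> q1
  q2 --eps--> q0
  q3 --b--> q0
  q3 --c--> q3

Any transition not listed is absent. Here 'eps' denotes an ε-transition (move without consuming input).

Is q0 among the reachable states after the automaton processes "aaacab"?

Start in {q0}.
Read 'a': q0→{q0, q2}; now {q0, q2}.
Read 'a': q0→{q0, q2}, q2→{q1, q2}; now {q0, q1, q2}.
Read 'a': q0→{q0, q2}, q1→{q0}, q2→{q1, q2}; now {q0, q1, q2}.
Read 'c': q0→{q2}, q1→{q2}, q2→{q1}; union {q1, q2}; ε-closure = {q0, q1, q2}.
Read 'a': q0→{q0, q2}, q1→{q0}, q2→{q1, q2}; now {q0, q1, q2}.
Read 'b': q0→∅, q1→{q0}, q2→{q1}; now {q0, q1}.
State q0 is in {q0, q1}.

Yes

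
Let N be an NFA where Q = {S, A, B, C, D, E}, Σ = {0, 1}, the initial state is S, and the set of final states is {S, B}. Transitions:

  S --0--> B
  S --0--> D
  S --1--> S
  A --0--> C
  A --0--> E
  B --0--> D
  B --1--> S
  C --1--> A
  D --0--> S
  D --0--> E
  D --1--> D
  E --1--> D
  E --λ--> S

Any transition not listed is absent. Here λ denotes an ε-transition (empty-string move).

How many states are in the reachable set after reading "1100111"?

Start in {S}.
Read '1': {S} → {S}.
Read '1': {S} → {S}.
Read '0': {S} → {B, D}.
Read '0': {B, D} → {S, D, E}.
Read '1': {S, D, E} → {S, D}.
Read '1': {S, D} → {S, D}.
Read '1': {S, D} → {S, D}.
That set has 2 states.

2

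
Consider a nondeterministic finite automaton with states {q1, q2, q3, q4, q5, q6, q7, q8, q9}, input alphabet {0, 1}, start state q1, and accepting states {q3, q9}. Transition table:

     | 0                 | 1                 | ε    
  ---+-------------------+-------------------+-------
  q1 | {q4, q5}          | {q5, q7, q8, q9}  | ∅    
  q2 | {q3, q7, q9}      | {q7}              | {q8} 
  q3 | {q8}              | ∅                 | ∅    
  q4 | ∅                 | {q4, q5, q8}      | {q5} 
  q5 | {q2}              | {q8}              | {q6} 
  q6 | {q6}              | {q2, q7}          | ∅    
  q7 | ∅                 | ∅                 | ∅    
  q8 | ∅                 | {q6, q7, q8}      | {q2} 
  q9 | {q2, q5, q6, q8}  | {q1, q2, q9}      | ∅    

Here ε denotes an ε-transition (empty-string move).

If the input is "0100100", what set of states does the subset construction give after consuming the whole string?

Start in {q1}.
Read '0': q1→{q4, q5}; union {q4, q5}; ε-closure = {q4, q5, q6}.
Read '1': q4→{q4, q5, q8}, q5→{q8}, q6→{q2, q7}; union {q2, q4, q5, q7, q8}; ε-closure = {q2, q4, q5, q6, q7, q8}.
Read '0': q2→{q3, q7, q9}, q4→∅, q5→{q2}, q6→{q6}, q7→∅, q8→∅; union {q2, q3, q6, q7, q9}; ε-closure = {q2, q3, q6, q7, q8, q9}.
Read '0': q2→{q3, q7, q9}, q3→{q8}, q6→{q6}, q7→∅, q8→∅, q9→{q2, q5, q6, q8}; now {q2, q3, q5, q6, q7, q8, q9}.
Read '1': q2→{q7}, q3→∅, q5→{q8}, q6→{q2, q7}, q7→∅, q8→{q6, q7, q8}, q9→{q1, q2, q9}; now {q1, q2, q6, q7, q8, q9}.
Read '0': q1→{q4, q5}, q2→{q3, q7, q9}, q6→{q6}, q7→∅, q8→∅, q9→{q2, q5, q6, q8}; now {q2, q3, q4, q5, q6, q7, q8, q9}.
Read '0': q2→{q3, q7, q9}, q3→{q8}, q4→∅, q5→{q2}, q6→{q6}, q7→∅, q8→∅, q9→{q2, q5, q6, q8}; now {q2, q3, q5, q6, q7, q8, q9}.

{q2, q3, q5, q6, q7, q8, q9}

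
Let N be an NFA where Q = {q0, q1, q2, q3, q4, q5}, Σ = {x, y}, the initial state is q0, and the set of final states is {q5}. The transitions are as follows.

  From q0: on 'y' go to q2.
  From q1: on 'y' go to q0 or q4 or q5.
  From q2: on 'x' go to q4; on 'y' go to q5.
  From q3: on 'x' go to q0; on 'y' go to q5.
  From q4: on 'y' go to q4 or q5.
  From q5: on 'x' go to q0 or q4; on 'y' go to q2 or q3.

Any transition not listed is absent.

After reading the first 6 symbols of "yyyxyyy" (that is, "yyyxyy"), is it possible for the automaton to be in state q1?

No

Start in {q0}.
Read 'y': q0→{q2}; now {q2}.
Read 'y': q2→{q5}; now {q5}.
Read 'y': q5→{q2, q3}; now {q2, q3}.
Read 'x': q2→{q4}, q3→{q0}; now {q0, q4}.
Read 'y': q0→{q2}, q4→{q4, q5}; now {q2, q4, q5}.
Read 'y': q2→{q5}, q4→{q4, q5}, q5→{q2, q3}; now {q2, q3, q4, q5}.
State q1 is not in {q2, q3, q4, q5}.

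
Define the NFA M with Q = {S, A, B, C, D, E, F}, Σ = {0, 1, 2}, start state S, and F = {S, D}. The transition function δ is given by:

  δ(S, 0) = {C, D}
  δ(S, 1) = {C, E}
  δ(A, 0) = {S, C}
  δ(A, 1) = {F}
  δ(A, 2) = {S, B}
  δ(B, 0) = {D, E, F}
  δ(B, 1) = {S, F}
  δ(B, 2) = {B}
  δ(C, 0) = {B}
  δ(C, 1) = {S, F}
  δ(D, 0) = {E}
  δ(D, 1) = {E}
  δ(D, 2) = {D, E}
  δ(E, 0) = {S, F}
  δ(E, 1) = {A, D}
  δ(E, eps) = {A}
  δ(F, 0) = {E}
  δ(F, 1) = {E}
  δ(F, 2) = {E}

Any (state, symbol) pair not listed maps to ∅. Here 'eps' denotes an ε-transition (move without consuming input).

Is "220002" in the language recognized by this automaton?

No

Start in {S}.
Read '2': {S} → ∅.
The set is empty and remains empty for the remaining 5 symbols.
The final set ∅ contains no accepting state.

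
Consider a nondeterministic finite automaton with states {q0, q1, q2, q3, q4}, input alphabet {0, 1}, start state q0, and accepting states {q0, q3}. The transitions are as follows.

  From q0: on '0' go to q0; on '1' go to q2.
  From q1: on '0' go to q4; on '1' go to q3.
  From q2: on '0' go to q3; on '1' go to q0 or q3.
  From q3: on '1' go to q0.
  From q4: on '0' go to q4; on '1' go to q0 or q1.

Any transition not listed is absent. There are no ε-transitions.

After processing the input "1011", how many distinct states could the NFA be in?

Start in {q0}.
Read '1': q0→{q2}; now {q2}.
Read '0': q2→{q3}; now {q3}.
Read '1': q3→{q0}; now {q0}.
Read '1': q0→{q2}; now {q2}.
That set has 1 state.

1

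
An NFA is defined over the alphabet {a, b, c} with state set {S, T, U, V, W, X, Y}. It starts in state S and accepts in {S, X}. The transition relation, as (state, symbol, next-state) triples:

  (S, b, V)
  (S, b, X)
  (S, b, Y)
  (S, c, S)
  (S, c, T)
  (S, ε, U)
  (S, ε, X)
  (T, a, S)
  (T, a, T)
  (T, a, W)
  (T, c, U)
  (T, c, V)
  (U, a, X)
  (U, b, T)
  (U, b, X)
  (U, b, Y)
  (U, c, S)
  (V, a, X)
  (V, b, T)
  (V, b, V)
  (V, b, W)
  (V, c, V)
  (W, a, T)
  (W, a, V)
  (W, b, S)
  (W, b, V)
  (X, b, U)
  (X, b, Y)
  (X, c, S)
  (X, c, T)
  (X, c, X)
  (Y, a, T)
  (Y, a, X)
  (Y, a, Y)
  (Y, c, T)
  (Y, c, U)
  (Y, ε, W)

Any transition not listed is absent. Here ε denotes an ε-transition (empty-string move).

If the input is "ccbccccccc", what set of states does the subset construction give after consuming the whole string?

{S, T, U, V, X}

Start: ε-closure({S}) = {S, U, X}.
Read 'c': S→{S, T}, U→{S}, X→{S, T, X}; union {S, T, X}; ε-closure = {S, T, U, X}.
Read 'c': S→{S, T}, T→{U, V}, U→{S}, X→{S, T, X}; now {S, T, U, V, X}.
Read 'b': S→{V, X, Y}, T→∅, U→{T, X, Y}, V→{T, V, W}, X→{U, Y}; now {T, U, V, W, X, Y}.
Read 'c': T→{U, V}, U→{S}, V→{V}, W→∅, X→{S, T, X}, Y→{T, U}; now {S, T, U, V, X}.
Read 'c': S→{S, T}, T→{U, V}, U→{S}, V→{V}, X→{S, T, X}; now {S, T, U, V, X}.
Read 'c': S→{S, T}, T→{U, V}, U→{S}, V→{V}, X→{S, T, X}; now {S, T, U, V, X}.
Read 'c': S→{S, T}, T→{U, V}, U→{S}, V→{V}, X→{S, T, X}; now {S, T, U, V, X}.
Read 'c': S→{S, T}, T→{U, V}, U→{S}, V→{V}, X→{S, T, X}; now {S, T, U, V, X}.
Read 'c': S→{S, T}, T→{U, V}, U→{S}, V→{V}, X→{S, T, X}; now {S, T, U, V, X}.
Read 'c': S→{S, T}, T→{U, V}, U→{S}, V→{V}, X→{S, T, X}; now {S, T, U, V, X}.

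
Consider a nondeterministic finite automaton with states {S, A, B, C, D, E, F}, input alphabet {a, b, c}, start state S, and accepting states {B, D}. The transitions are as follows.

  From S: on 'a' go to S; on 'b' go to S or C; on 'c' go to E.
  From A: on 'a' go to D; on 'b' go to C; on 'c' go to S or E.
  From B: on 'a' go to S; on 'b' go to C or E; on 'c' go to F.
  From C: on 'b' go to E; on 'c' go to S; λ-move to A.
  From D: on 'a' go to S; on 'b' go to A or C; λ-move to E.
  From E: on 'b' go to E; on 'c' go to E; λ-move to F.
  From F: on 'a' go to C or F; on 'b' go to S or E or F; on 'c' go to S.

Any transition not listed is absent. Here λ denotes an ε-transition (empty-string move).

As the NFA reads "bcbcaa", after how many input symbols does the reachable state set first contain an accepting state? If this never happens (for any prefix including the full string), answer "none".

6

Start in {S}.
Read 'b': {S} → {S, A, C}.
Read 'c': {S, A, C} → {S, E, F}.
Read 'b': {S, E, F} → {S, A, C, E, F}.
Read 'c': {S, A, C, E, F} → {S, E, F}.
Read 'a': {S, E, F} → {S, A, C, F}.
Read 'a': {S, A, C, F} → {S, A, C, D, E, F}.
None of the earlier sets intersect F, but {S, A, C, D, E, F} does.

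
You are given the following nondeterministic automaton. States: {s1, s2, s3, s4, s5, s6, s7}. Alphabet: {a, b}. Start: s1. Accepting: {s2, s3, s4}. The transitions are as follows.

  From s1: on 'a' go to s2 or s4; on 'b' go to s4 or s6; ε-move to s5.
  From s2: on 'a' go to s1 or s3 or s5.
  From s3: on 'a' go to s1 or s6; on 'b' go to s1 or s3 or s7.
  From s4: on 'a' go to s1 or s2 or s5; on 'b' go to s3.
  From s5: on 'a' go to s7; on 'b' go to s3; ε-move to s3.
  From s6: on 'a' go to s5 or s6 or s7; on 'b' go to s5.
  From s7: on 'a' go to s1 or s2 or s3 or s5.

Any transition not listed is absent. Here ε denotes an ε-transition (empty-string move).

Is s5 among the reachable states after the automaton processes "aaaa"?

Yes

Start: ε-closure({s1}) = {s1, s3, s5}.
Read 'a': s1→{s2, s4}, s3→{s1, s6}, s5→{s7}; union {s1, s2, s4, s6, s7}; ε-closure = {s1, s2, s3, s4, s5, s6, s7}.
Read 'a': s1→{s2, s4}, s2→{s1, s3, s5}, s3→{s1, s6}, s4→{s1, s2, s5}, s5→{s7}, s6→{s5, s6, s7}, s7→{s1, s2, s3, s5}; now {s1, s2, s3, s4, s5, s6, s7}.
Read 'a': s1→{s2, s4}, s2→{s1, s3, s5}, s3→{s1, s6}, s4→{s1, s2, s5}, s5→{s7}, s6→{s5, s6, s7}, s7→{s1, s2, s3, s5}; now {s1, s2, s3, s4, s5, s6, s7}.
Read 'a': s1→{s2, s4}, s2→{s1, s3, s5}, s3→{s1, s6}, s4→{s1, s2, s5}, s5→{s7}, s6→{s5, s6, s7}, s7→{s1, s2, s3, s5}; now {s1, s2, s3, s4, s5, s6, s7}.
State s5 is in {s1, s2, s3, s4, s5, s6, s7}.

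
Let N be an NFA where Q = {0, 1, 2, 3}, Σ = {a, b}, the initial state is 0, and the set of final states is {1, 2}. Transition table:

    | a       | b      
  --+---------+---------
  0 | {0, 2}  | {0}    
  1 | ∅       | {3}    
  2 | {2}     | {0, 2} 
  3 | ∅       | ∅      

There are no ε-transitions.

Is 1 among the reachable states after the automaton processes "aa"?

No

Start in {0}.
Read 'a': 0→{0, 2}; now {0, 2}.
Read 'a': 0→{0, 2}, 2→{2}; now {0, 2}.
State 1 is not in {0, 2}.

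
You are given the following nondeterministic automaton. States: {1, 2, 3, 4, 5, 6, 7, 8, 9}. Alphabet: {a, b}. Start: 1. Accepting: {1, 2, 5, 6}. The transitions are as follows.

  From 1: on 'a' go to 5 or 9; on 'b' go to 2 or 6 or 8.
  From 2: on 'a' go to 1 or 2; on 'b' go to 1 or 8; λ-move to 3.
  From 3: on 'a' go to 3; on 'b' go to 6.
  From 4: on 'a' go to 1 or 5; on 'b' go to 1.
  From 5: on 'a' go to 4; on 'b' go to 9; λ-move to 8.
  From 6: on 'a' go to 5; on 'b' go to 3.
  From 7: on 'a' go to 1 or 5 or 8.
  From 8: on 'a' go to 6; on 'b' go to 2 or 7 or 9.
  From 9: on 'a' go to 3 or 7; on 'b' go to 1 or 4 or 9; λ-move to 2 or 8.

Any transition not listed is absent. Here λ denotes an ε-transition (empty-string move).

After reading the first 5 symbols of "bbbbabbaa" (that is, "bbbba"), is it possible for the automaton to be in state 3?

Yes

Start in {1}.
Read 'b': 1→{2, 6, 8}; union {2, 6, 8}; ε-closure = {2, 3, 6, 8}.
Read 'b': 2→{1, 8}, 3→{6}, 6→{3}, 8→{2, 7, 9}; now {1, 2, 3, 6, 7, 8, 9}.
Read 'b': 1→{2, 6, 8}, 2→{1, 8}, 3→{6}, 6→{3}, 7→∅, 8→{2, 7, 9}, 9→{1, 4, 9}; now {1, 2, 3, 4, 6, 7, 8, 9}.
Read 'b': 1→{2, 6, 8}, 2→{1, 8}, 3→{6}, 4→{1}, 6→{3}, 7→∅, 8→{2, 7, 9}, 9→{1, 4, 9}; now {1, 2, 3, 4, 6, 7, 8, 9}.
Read 'a': 1→{5, 9}, 2→{1, 2}, 3→{3}, 4→{1, 5}, 6→{5}, 7→{1, 5, 8}, 8→{6}, 9→{3, 7}; now {1, 2, 3, 5, 6, 7, 8, 9}.
State 3 is in {1, 2, 3, 5, 6, 7, 8, 9}.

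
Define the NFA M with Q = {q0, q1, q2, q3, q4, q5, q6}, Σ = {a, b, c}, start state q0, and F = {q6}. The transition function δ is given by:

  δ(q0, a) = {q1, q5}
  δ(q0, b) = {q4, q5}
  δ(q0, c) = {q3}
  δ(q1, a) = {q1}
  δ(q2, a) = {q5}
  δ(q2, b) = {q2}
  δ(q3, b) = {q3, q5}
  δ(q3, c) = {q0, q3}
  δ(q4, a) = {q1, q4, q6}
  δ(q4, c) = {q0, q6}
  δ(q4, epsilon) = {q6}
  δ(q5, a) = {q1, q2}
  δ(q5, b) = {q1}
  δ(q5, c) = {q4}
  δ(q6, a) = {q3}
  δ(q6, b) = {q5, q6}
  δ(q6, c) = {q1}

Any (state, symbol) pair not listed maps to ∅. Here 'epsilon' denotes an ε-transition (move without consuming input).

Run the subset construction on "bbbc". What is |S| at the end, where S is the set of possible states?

3

Start in {q0}.
Read 'b': q0→{q4, q5}; union {q4, q5}; ε-closure = {q4, q5, q6}.
Read 'b': q4→∅, q5→{q1}, q6→{q5, q6}; now {q1, q5, q6}.
Read 'b': q1→∅, q5→{q1}, q6→{q5, q6}; now {q1, q5, q6}.
Read 'c': q1→∅, q5→{q4}, q6→{q1}; union {q1, q4}; ε-closure = {q1, q4, q6}.
That set has 3 states.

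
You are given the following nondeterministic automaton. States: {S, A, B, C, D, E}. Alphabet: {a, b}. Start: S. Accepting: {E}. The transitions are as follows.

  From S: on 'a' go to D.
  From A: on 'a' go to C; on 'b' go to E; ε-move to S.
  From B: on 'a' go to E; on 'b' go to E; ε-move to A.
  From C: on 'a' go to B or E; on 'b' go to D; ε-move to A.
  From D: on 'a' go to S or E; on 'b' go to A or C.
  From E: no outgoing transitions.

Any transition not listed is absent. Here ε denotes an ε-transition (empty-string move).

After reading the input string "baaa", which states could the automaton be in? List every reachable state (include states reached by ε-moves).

∅

Start in {S}.
Read 'b': {S} → ∅.
The set is empty and remains empty for the remaining 3 symbols.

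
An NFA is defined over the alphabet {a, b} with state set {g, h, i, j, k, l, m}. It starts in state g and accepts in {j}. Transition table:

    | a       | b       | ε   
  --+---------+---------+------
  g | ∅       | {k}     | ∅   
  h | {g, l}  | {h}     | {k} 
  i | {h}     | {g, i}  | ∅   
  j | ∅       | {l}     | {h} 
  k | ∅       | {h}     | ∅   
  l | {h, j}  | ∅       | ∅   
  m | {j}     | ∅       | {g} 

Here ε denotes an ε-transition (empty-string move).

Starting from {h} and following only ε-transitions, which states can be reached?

{h, k}

Begin with {h}.
ε-move h → k; add k.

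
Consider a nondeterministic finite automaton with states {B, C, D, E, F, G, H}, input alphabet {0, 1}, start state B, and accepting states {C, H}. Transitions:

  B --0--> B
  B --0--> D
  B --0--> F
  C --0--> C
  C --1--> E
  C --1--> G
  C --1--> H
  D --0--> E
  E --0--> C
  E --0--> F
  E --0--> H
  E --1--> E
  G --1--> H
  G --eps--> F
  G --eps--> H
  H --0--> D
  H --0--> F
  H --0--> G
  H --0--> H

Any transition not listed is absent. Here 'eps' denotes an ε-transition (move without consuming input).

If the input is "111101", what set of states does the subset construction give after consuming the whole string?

Start in {B}.
Read '1': {B} → ∅.
The set is empty and remains empty for the remaining 5 symbols.

∅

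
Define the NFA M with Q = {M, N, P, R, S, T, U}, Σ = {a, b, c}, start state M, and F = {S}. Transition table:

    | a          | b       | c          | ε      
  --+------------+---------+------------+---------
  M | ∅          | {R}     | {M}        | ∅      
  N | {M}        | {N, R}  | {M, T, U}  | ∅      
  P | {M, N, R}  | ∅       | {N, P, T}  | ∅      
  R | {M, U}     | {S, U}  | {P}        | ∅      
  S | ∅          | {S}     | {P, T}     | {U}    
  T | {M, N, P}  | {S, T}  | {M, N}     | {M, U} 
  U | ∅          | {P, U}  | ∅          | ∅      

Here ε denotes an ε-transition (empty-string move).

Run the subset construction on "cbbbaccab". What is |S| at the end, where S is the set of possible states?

Start in {M}.
Read 'c': {M} → {M}.
Read 'b': {M} → {R}.
Read 'b': {R} → {S, U}.
Read 'b': {S, U} → {P, S, U}.
Read 'a': {P, S, U} → {M, N, R}.
Read 'c': {M, N, R} → {M, P, T, U}.
Read 'c': {M, P, T, U} → {M, N, P, T, U}.
Read 'a': {M, N, P, T, U} → {M, N, P, R}.
Read 'b': {M, N, P, R} → {N, R, S, U}.
That set has 4 states.

4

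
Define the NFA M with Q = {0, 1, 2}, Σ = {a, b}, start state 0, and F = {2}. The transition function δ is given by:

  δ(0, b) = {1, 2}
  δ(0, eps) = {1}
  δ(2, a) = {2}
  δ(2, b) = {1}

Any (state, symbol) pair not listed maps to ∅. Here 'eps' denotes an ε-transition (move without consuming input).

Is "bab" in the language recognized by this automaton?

No

Start: ε-closure({0}) = {0, 1}.
Read 'b': 0→{1, 2}, 1→∅; now {1, 2}.
Read 'a': 1→∅, 2→{2}; now {2}.
Read 'b': 2→{1}; now {1}.
The final set {1} contains no accepting state.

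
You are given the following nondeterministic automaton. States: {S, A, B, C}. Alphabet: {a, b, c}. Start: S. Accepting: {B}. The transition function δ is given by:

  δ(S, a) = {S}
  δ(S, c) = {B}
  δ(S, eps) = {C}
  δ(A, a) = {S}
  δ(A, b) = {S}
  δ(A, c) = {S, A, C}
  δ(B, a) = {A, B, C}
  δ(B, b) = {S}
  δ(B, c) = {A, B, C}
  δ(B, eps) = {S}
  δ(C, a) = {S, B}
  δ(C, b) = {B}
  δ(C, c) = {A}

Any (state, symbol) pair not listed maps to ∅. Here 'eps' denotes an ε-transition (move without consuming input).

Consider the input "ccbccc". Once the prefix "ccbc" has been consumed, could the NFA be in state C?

Yes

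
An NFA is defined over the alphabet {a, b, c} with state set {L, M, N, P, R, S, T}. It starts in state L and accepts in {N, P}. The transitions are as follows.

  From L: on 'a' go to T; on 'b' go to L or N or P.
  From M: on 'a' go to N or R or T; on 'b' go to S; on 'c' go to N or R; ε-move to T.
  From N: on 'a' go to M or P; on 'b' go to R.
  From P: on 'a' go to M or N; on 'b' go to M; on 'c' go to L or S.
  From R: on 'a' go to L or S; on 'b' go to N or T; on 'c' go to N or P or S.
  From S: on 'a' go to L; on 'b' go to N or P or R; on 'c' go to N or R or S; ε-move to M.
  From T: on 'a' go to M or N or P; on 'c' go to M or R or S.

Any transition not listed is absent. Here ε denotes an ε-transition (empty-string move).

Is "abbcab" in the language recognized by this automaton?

Start in {L}.
Read 'a': L→{T}; now {T}.
Read 'b': T→∅; now ∅.
The set is empty and remains empty for the remaining 4 symbols.
The final set ∅ contains no accepting state.

No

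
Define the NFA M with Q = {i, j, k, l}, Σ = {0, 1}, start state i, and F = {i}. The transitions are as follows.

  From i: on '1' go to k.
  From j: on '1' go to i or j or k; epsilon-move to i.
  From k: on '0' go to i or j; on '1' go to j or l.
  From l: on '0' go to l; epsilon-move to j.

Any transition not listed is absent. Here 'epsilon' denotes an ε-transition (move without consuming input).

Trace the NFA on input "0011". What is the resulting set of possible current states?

Start in {i}.
Read '0': {i} → ∅.
The set is empty and remains empty for the remaining 3 symbols.

∅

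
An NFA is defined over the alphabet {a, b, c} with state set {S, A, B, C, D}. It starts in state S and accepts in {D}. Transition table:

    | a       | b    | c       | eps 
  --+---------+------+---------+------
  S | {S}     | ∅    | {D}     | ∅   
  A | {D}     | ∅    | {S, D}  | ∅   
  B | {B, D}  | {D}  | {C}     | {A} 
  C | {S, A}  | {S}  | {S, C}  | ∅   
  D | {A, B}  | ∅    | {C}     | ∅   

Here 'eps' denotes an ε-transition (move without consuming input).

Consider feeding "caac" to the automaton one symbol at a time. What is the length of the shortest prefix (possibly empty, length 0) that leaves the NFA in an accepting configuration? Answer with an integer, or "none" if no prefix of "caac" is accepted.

Start in {S}.
Read 'c': S→{D}; now {D}.
None of the earlier sets intersect F, but {D} does.

1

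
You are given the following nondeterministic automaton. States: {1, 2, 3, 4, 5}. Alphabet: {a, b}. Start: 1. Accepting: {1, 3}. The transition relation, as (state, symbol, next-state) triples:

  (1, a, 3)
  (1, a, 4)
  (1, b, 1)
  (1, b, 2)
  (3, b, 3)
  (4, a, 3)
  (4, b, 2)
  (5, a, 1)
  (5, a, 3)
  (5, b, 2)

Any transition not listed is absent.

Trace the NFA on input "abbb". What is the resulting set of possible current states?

{3}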